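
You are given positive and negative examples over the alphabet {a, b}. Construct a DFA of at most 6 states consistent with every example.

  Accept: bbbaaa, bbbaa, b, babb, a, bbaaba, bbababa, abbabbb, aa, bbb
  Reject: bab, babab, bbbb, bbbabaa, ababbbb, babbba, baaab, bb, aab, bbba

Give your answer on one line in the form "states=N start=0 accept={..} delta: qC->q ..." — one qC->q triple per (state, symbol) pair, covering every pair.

Grow the machine one transition at a time. Run the examples from 0; the earliest place one falls off (shortest prefix, ties alphabetical) gets sent to the lowest-numbered state that keeps every Accept/Reject pair distinguishable — a pair clashes when both reach the same state with identical unread suffix — and to a fresh state only if none does.
a: 0a undefined. 0a->0: no, b/aab meet in 0 with "b" left. Open state 1: 0a->1.
b: 0b undefined. 0b->0: no, b/bbbb meet in 0. 0b->1: ok.
aa: 1a undefined. 1a->0: no, b/bab meet in 1. 1a->1: ok.
ab: 1b undefined. 1b->0: no, bbbaaa/bbbabaa meet in 1. 1b->1: no, bbbaaa/bab meet in 1. Open state 2: 1b->2.
aba: 2a undefined. 2a->0: no, b/babab meet in 1. 2a->1: ok.
abb: 2b undefined. 2b->0: no, bbbaaa/bbbb meet in 1. 2b->1: no, bbbaaa/bbbabaa meet in 1. 2b->2: no, bbbaaa/bbbabaa meet in 1. Open state 3: 2b->3.
abba: 3a undefined. 3a->0: no, bbbaaa/bbbabaa meet in 1. 3a->1: no, bbbaaa/bbbabaa meet in 1. 3a->2: no, bbbaaa/bbbabaa meet in 1. 3a->3: no, bbbaaa/bbba meet in 3. Open state 4: 3a->4.
bbbb: 3b undefined. 3b->0: no, b/ababbbb meet in 1. 3b->1: no, b/bbbb meet in 1. 3b->2: no, b/babbba meet in 1. 3b->3: no, babb/bbbb meet in 3. 3b->4: no, bbbaa/babbba meet in 4 with "a" left. Open state 5: 3b->5.
abbab: 4b undefined. 4b->0: no, b/bbbabaa meet in 1. 4b->1: no, b/bbbabaa meet in 1. 4b->2: no, b/bbbabaa meet in 1. 4b->3: no, bbbaa/bbbabaa meet in 4 with "a" left. 4b->4: no, bbbaaa/bbbabaa meet in 4 with "aa" left. 4b->5: ok.
bbbaa: 4a undefined. 4a->0: ok.
abbabb: 5b undefined. 5b->0: no, bbbaa/ababbbb meet in 0. 5b->1: no, bbbaaa/ababbbb meet in 1. 5b->2: ok.
babbba: 5a undefined. 5a->0: no, bbbaaa/bbbabaa meet in 1. 5a->1: no, bbbaaa/bbbabaa meet in 1. 5a->2: no, bbbaaa/bbbabaa meet in 1. 5a->3: no, babb/babbba meet in 3. 5a->4: no, bbbaa/bbbabaa meet in 0. 5a->5: ok.
All examples now run through 6 states with every (state, symbol) defined. Accept strings end in {0,1,3}, Reject strings end in {2,4,5}; accept={0,1,3}.

states=6 start=0 accept={0,1,3} delta: 0a->1 0b->1 1a->1 1b->2 2a->1 2b->3 3a->4 3b->5 4a->0 4b->5 5a->5 5b->2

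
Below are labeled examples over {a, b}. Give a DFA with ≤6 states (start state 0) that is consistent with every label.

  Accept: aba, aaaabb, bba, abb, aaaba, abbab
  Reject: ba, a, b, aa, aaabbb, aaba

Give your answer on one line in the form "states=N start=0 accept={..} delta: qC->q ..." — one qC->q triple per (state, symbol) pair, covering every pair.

State merging on the prefix tree: take the shortest (then alphabetical) example prefix whose next move is undefined and point that move at state 0, else 1, else 2, ...; a target is out if some Accept/Reject pair would then sit in one state with the same input left (inseparable). If every existing state is out, open a new one.
a: 0a undefined. 0a->0: no, aba/ba meet in 0 with "ba" left. Open state 1: 0a->1.
b: 0b undefined. 0b->0: no, bba/ba meet in 1. 0b->1: ok.
aa: 1a undefined. 1a->0: ok.
ab: 1b undefined. 1b->0: no, aba/a meet in 1. 1b->1: no, aba/ba meet in 0. Open state 2: 1b->2.
aba: 2a undefined. 2a->0: no, aba/ba meet in 0. 2a->1: no, aba/a meet in 1. 2a->2: ok.
abb: 2b undefined. 2b->0: no, abb/ba meet in 0. 2b->1: no, aba/aaabbb meet in 2. 2b->2: no, aba/aaabbb meet in 2. Open state 3: 2b->3.
abba: 3a undefined. 3a->0: no, abbab/a meet in 1. 3a->1: ok.
aaabbb: 3b undefined. 3b->0: ok.
All examples now run through 4 states with every (state, symbol) defined. Accept strings end in {2,3}, Reject strings end in {0,1}; accept={2,3}.

states=4 start=0 accept={2,3} delta: 0a->1 0b->1 1a->0 1b->2 2a->2 2b->3 3a->1 3b->0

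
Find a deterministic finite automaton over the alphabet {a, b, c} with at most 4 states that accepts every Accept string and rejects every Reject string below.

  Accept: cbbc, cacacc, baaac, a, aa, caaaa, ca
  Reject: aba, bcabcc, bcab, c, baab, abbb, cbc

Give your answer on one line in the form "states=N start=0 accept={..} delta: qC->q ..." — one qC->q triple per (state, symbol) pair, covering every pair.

states=3 start=0 accept={0} delta: 0a->0 0b->1 0c->2 1a->1 1b->1 1c->0 2a->0 2b->0 2c->0

State merging on the prefix tree: take the shortest (then alphabetical) example prefix whose next move is undefined and point that move at state 0, else 1, else 2, ...; a target is out if some Accept/Reject pair would then sit in one state with the same input left (inseparable). If every existing state is out, open a new one.
a: 0a undefined. 0a->0: ok.
b: 0b undefined. 0b->0: no, baaac/c meet in 0 with "c" left. Open state 1: 0b->1.
c: 0c undefined. 0c->0: no, cacacc/c meet in 0. 0c->1: no, ca/aba meet in 1 with "a" left. Open state 2: 0c->2.
ba: 1a undefined. 1a->0: no, baaac/c meet in 2. 1a->1: ok.
bc: 1c undefined. 1c->0: ok.
ca: 2a undefined. 2a->0: ok.
cb: 2b undefined. 2b->0: ok.
abb: 1b undefined. 1b->0: no, cbbc/baab meet in 0. 1b->1: ok.
cacacc: 2c undefined. 2c->0: ok.
All examples now run through 3 states with every (state, symbol) defined. Accept strings end in {0}, Reject strings end in {1,2}; accept={0}.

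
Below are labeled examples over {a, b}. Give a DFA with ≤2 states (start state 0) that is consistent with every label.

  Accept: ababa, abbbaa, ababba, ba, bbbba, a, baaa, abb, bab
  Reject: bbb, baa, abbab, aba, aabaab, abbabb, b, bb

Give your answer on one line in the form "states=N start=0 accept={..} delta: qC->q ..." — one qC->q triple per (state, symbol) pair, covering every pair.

states=2 start=0 accept={1} delta: 0a->1 0b->0 1a->0 1b->1

State merging on the prefix tree: take the shortest (then alphabetical) example prefix whose next move is undefined and point that move at state 0, else 1, else 2, ...; a target is out if some Accept/Reject pair would then sit in one state with the same input left (inseparable). If every existing state is out, open a new one.
a: 0a undefined. 0a->0: no, ba/aba meet in 0 with "ba" left. Open state 1: 0a->1.
b: 0b undefined. 0b->0: ok.
aa: 1a undefined. 1a->0: ok.
ab: 1b undefined. 1b->0: no, ababa/aba meet in 1. 1b->1: ok.
All examples now run through 2 states with every (state, symbol) defined. Accept strings end in {1}, Reject strings end in {0}; accept={1}.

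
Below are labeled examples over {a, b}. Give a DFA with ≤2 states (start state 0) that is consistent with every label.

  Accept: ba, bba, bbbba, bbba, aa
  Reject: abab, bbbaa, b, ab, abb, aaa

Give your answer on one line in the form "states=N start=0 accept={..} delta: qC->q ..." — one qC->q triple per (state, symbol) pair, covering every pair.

states=2 start=0 accept={0} delta: 0a->1 0b->1 1a->0 1b->1

Grow the machine one transition at a time. Run the examples from 0; the earliest place one falls off (shortest prefix, ties alphabetical) gets sent to the lowest-numbered state that keeps every Accept/Reject pair distinguishable — a pair clashes when both reach the same state with identical unread suffix — and to a fresh state only if none does.
a: 0a undefined. 0a->0: no, aa/aaa meet in 0. Open state 1: 0a->1.
b: 0b undefined. 0b->0: no, aa/bbbaa meet in 1 with "a" left. 0b->1: ok.
aa: 1a undefined. 1a->0: ok.
ab: 1b undefined. 1b->0: no, ba/abab meet in 0. 1b->1: ok.
All examples now run through 2 states with every (state, symbol) defined. Accept strings end in {0}, Reject strings end in {1}; accept={0}.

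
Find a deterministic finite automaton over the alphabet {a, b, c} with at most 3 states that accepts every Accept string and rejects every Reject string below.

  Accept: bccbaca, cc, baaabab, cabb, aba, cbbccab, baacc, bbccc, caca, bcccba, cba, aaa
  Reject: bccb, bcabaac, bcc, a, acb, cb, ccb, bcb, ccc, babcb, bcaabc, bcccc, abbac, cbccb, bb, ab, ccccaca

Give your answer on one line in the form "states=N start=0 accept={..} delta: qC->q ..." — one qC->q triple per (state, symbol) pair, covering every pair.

states=3 start=0 accept={0,2} delta: 0a->1 0b->1 0c->1 1a->2 1b->1 1c->0 2a->0 2b->2 2c->1

Grow the machine one transition at a time. Run the examples from 0; the earliest place one falls off (shortest prefix, ties alphabetical) gets sent to the lowest-numbered state that keeps every Accept/Reject pair distinguishable — a pair clashes when both reach the same state with identical unread suffix — and to a fresh state only if none does.
a: 0a undefined. 0a->0: no, aaa/a meet in 0. Open state 1: 0a->1.
b: 0b undefined. 0b->0: no, cc/bcc meet in 0 with "cc" left. 0b->1: ok.
c: 0c undefined. 0c->0: no, cc/ccc meet in 0. 0c->1: ok.
aa: 1a undefined. 1a->0: no, baaabab/a meet in 1. 1a->1: no, baacc/bcc meet in 1 with "cc" left. Open state 2: 1a->2.
ab: 1b undefined. 1b->0: no, aba/a meet in 1. 1b->1: ok.
ac: 1c undefined. 1c->0: ok.
aaa: 2a undefined. 2a->0: ok.
bab: 2b undefined. 2b->0: no, cabb/bccb meet in 1. 2b->1: no, cc/bcaabc meet in 0. 2b->2: ok.
cac: 2c undefined. 2c->0: no, bccbaca/bccb meet in 1. 2c->1: ok.
All examples now run through 3 states with every (state, symbol) defined. Accept strings end in {0,2}, Reject strings end in {1}; accept={0,2}.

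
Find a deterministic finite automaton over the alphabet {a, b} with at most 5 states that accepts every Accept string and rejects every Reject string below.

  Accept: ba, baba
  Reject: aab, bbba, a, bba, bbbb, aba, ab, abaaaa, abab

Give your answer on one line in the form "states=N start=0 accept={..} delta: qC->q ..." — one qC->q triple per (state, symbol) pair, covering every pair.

Fold the examples into a partial DFA from state 0: repeatedly fix the first undefined (state, symbol) met by the shortest-then-alphabetical prefix, trying targets in increasing order and rejecting any under which an Accept and a Reject string meet in one state with the same remainder; add a state when all current targets are rejected. Accepting states are where Accept strings end.
a: 0a undefined. 0a->0: no, ba/aba meet in 0 with "ba" left. Open state 1: 0a->1.
b: 0b undefined. 0b->0: no, ba/bbba meet in 1. 0b->1: ok.
aa: 1a undefined. 1a->0: ok.
ab: 1b undefined. 1b->0: no, ba/bbba meet in 0. 1b->1: no, ba/bbba meet in 0. Open state 2: 1b->2.
aba: 2a undefined. 2a->0: no, ba/bba meet in 0. 2a->1: no, ba/abaaaa meet in 0. 2a->2: ok.
bbb: 2b undefined. 2b->0: no, ba/abab meet in 0. 2b->1: no, ba/bbba meet in 0. 2b->2: ok.
All examples now run through 3 states with every (state, symbol) defined. Accept strings end in {0}, Reject strings end in {1,2}; accept={0}.

states=3 start=0 accept={0} delta: 0a->1 0b->1 1a->0 1b->2 2a->2 2b->2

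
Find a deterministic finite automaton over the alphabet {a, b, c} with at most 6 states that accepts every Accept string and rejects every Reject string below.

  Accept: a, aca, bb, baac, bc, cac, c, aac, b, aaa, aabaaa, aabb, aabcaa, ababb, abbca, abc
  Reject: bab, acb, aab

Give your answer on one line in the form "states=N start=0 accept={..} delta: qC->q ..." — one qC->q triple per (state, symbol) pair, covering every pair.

Fold the examples into a partial DFA from state 0: repeatedly fix the first undefined (state, symbol) met by the shortest-then-alphabetical prefix, trying targets in increasing order and rejecting any under which an Accept and a Reject string meet in one state with the same remainder; add a state when all current targets are rejected. Accepting states are where Accept strings end.
a: 0a undefined. 0a->0: no, b/aab meet in 0 with "b" left. Open state 1: 0a->1.
b: 0b undefined. 0b->0: ok.
c: 0c undefined. 0c->0: ok.
aa: 1a undefined. 1a->0: no, bb/aab meet in 0. 1a->1: ok.
ab: 1b undefined. 1b->0: no, bb/bab meet in 0. 1b->1: no, a/bab meet in 1. Open state 2: 1b->2.
ac: 1c undefined. 1c->0: no, bb/acb meet in 0. 1c->1: ok.
aba: 2a undefined. 2a->0: ok.
abb: 2b undefined. 2b->0: ok.
abc: 2c undefined. 2c->0: ok.
All examples now run through 3 states with every (state, symbol) defined. Accept strings end in {0,1}, Reject strings end in {2}; accept={0,1}.

states=3 start=0 accept={0,1} delta: 0a->1 0b->0 0c->0 1a->1 1b->2 1c->1 2a->0 2b->0 2c->0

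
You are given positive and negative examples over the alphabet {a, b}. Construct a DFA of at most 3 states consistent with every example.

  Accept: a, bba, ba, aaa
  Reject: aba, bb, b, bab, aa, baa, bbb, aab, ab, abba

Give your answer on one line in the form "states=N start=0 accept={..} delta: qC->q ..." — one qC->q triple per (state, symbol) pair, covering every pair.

State merging on the prefix tree: take the shortest (then alphabetical) example prefix whose next move is undefined and point that move at state 0, else 1, else 2, ...; a target is out if some Accept/Reject pair would then sit in one state with the same input left (inseparable). If every existing state is out, open a new one.
a: 0a undefined. 0a->0: no, a/aa meet in 0. Open state 1: 0a->1.
b: 0b undefined. 0b->0: ok.
aa: 1a undefined. 1a->0: ok.
ab: 1b undefined. 1b->0: no, a/aba meet in 1. 1b->1: no, a/bab meet in 1. Open state 2: 1b->2.
aba: 2a undefined. 2a->0: ok.
abb: 2b undefined. 2b->0: no, a/abba meet in 1. 2b->1: ok.
All examples now run through 3 states with every (state, symbol) defined. Accept strings end in {1}, Reject strings end in {0,2}; accept={1}.

states=3 start=0 accept={1} delta: 0a->1 0b->0 1a->0 1b->2 2a->0 2b->1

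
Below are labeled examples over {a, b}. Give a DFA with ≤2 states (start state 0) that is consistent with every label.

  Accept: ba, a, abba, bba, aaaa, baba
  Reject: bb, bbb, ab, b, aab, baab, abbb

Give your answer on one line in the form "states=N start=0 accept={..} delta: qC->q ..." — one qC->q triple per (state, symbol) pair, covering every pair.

states=2 start=0 accept={0} delta: 0a->0 0b->1 1a->0 1b->1

State merging on the prefix tree: take the shortest (then alphabetical) example prefix whose next move is undefined and point that move at state 0, else 1, else 2, ...; a target is out if some Accept/Reject pair would then sit in one state with the same input left (inseparable). If every existing state is out, open a new one.
a: 0a undefined. 0a->0: ok.
b: 0b undefined. 0b->0: no, ba/bb meet in 0. Open state 1: 0b->1.
ba: 1a undefined. 1a->0: ok.
bb: 1b undefined. 1b->0: no, ba/bb meet in 0. 1b->1: ok.
All examples now run through 2 states with every (state, symbol) defined. Accept strings end in {0}, Reject strings end in {1}; accept={0}.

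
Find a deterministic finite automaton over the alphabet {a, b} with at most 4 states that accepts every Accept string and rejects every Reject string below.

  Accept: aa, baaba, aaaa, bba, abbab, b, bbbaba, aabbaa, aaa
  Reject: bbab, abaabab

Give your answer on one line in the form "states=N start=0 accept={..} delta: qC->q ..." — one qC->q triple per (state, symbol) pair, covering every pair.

Fold the examples into a partial DFA from state 0: repeatedly fix the first undefined (state, symbol) met by the shortest-then-alphabetical prefix, trying targets in increasing order and rejecting any under which an Accept and a Reject string meet in one state with the same remainder; add a state when all current targets are rejected. Accepting states are where Accept strings end.
a: 0a undefined. 0a->0: no, abbab/bbab meet in 0 with "bbab" left. Open state 1: 0a->1.
b: 0b undefined. 0b->0: ok.
aa: 1a undefined. 1a->0: ok.
ab: 1b undefined. 1b->0: no, aa/bbab meet in 0. 1b->1: no, aa/abaabab meet in 0. Open state 2: 1b->2.
aba: 2a undefined. 2a->0: no, aa/abaabab meet in 0. 2a->1: ok.
abb: 2b undefined. 2b->0: no, abbab/bbab meet in 2. 2b->1: ok.
All examples now run through 3 states with every (state, symbol) defined. Accept strings end in {0,1}, Reject strings end in {2}; accept={0,1}.

states=3 start=0 accept={0,1} delta: 0a->1 0b->0 1a->0 1b->2 2a->1 2b->1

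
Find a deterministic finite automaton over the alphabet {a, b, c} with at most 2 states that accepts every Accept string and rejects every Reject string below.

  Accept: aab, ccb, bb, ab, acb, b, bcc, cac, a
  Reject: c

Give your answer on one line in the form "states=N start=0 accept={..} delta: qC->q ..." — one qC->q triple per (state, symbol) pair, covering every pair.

Fold the examples into a partial DFA from state 0: repeatedly fix the first undefined (state, symbol) met by the shortest-then-alphabetical prefix, trying targets in increasing order and rejecting any under which an Accept and a Reject string meet in one state with the same remainder; add a state when all current targets are rejected. Accepting states are where Accept strings end.
a: 0a undefined. 0a->0: ok.
b: 0b undefined. 0b->0: ok.
c: 0c undefined. 0c->0: no, aab/c meet in 0. Open state 1: 0c->1.
ca: 1a undefined. 1a->0: no, cac/c meet in 1. 1a->1: ok.
cc: 1c undefined. 1c->0: ok.
acb: 1b undefined. 1b->0: ok.
All examples now run through 2 states with every (state, symbol) defined. Accept strings end in {0}, Reject strings end in {1}; accept={0}.

states=2 start=0 accept={0} delta: 0a->0 0b->0 0c->1 1a->1 1b->0 1c->0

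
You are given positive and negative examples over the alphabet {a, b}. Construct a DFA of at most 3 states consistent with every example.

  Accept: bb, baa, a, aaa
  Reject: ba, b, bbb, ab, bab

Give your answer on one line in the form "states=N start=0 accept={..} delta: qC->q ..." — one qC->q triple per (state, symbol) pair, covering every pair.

states=3 start=0 accept={0} delta: 0a->0 0b->1 1a->2 1b->0 2a->0 2b->1

Fold the examples into a partial DFA from state 0: repeatedly fix the first undefined (state, symbol) met by the shortest-then-alphabetical prefix, trying targets in increasing order and rejecting any under which an Accept and a Reject string meet in one state with the same remainder; add a state when all current targets are rejected. Accepting states are where Accept strings end.
a: 0a undefined. 0a->0: ok.
b: 0b undefined. 0b->0: no, bb/ba meet in 0. Open state 1: 0b->1.
ba: 1a undefined. 1a->0: no, baa/ba meet in 0. 1a->1: no, bb/bab meet in 1 with "b" left. Open state 2: 1a->2.
bb: 1b undefined. 1b->0: ok.
baa: 2a undefined. 2a->0: ok.
bab: 2b undefined. 2b->0: no, bb/bab meet in 0. 2b->1: ok.
All examples now run through 3 states with every (state, symbol) defined. Accept strings end in {0}, Reject strings end in {1,2}; accept={0}.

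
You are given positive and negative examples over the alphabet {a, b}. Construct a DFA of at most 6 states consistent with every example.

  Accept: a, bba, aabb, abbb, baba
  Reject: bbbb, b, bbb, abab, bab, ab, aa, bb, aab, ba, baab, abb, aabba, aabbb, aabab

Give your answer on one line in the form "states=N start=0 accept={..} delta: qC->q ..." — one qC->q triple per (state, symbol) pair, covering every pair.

states=5 start=0 accept={1} delta: 0a->1 0b->2 1a->3 1b->3 2a->2 2b->0 3a->0 3b->4 4a->0 4b->1

Fold the examples into a partial DFA from state 0: repeatedly fix the first undefined (state, symbol) met by the shortest-then-alphabetical prefix, trying targets in increasing order and rejecting any under which an Accept and a Reject string meet in one state with the same remainder; add a state when all current targets are rejected. Accepting states are where Accept strings end.
a: 0a undefined. 0a->0: no, a/aa meet in 0. Open state 1: 0a->1.
b: 0b undefined. 0b->0: no, a/ba meet in 1. 0b->1: no, a/b meet in 1. Open state 2: 0b->2.
aa: 1a undefined. 1a->0: no, bba/aabba meet in 2 with "ba" left. 1a->1: no, a/aa meet in 1. 1a->2: no, aabb/bbb meet in 2 with "bb" left. Open state 3: 1a->3.
ab: 1b undefined. 1b->0: no, abbb/bb meet in 2 with "b" left. 1b->1: no, a/ab meet in 1. 1b->2: no, abbb/bbb meet in 2 with "bb" left. 1b->3: ok.
ba: 2a undefined. 2a->0: no, baba/ba meet in 0. 2a->1: no, a/ba meet in 1. 2a->2: ok.
bb: 2b undefined. 2b->0: ok.
aab: 3b undefined. 3b->0: no, aabb/b meet in 2. 3b->1: no, a/aab meet in 1. 3b->2: no, a/aabba meet in 1. 3b->3: no, aabb/ab meet in 3. Open state 4: 3b->4.
aba: 3a undefined. 3a->0: ok.
aaba: 4a undefined. 4a->0: ok.
aabb: 4b undefined. 4b->0: no, a/aabba meet in 1. 4b->1: ok.
All examples now run through 5 states with every (state, symbol) defined. Accept strings end in {1}, Reject strings end in {0,2,3,4}; accept={1}.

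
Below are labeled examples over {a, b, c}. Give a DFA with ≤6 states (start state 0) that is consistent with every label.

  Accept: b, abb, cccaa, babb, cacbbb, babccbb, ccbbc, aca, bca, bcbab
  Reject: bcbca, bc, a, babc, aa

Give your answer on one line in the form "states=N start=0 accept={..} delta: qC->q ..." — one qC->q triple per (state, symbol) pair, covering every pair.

Fold the examples into a partial DFA from state 0: repeatedly fix the first undefined (state, symbol) met by the shortest-then-alphabetical prefix, trying targets in increasing order and rejecting any under which an Accept and a Reject string meet in one state with the same remainder; add a state when all current targets are rejected. Accepting states are where Accept strings end.
a: 0a undefined. 0a->0: ok.
b: 0b undefined. 0b->0: no, b/a meet in 0. Open state 1: 0b->1.
c: 0c undefined. 0c->0: no, cccaa/a meet in 0. 0c->1: ok.
ba: 1a undefined. 1a->0: no, aca/a meet in 0. 1a->1: ok.
bc: 1c undefined. 1c->0: no, ccbbc/babc meet in 1 with "bc" left. 1c->1: no, b/bc meet in 1. Open state 2: 1c->2.
abb: 1b undefined. 1b->0: no, b/babc meet in 1. 1b->1: ok.
bca: 2a undefined. 2a->0: no, bca/a meet in 0. 2a->1: ok.
bcb: 2b undefined. 2b->0: no, b/bcbca meet in 1. 2b->1: no, b/bcbca meet in 1. 2b->2: no, cacbbb/bc meet in 2. Open state 3: 2b->3.
ccc: 2c undefined. 2c->0: no, cccaa/a meet in 0. 2c->1: ok.
bcba: 3a undefined. 3a->0: ok.
bcbc: 3c undefined. 3c->0: ok.
ccbb: 3b undefined. 3b->0: ok.
All examples now run through 4 states with every (state, symbol) defined. Accept strings end in {1}, Reject strings end in {0,2}; accept={1}.

states=4 start=0 accept={1} delta: 0a->0 0b->1 0c->1 1a->1 1b->1 1c->2 2a->1 2b->3 2c->1 3a->0 3b->0 3c->0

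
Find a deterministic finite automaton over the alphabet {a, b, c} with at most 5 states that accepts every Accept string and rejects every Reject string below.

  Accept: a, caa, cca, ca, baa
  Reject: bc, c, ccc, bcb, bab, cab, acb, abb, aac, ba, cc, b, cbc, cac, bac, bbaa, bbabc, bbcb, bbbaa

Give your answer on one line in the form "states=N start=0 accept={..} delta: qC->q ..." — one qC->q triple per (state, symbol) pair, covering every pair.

State merging on the prefix tree: take the shortest (then alphabetical) example prefix whose next move is undefined and point that move at state 0, else 1, else 2, ...; a target is out if some Accept/Reject pair would then sit in one state with the same input left (inseparable). If every existing state is out, open a new one.
a: 0a undefined. 0a->0: ok.
b: 0b undefined. 0b->0: no, a/bab meet in 0. Open state 1: 0b->1.
c: 0c undefined. 0c->0: no, a/c meet in 0. 0c->1: no, ca/ba meet in 1 with "a" left. Open state 2: 0c->2.
ba: 1a undefined. 1a->0: no, a/ba meet in 0. 1a->1: no, baa/ba meet in 1. 1a->2: ok.
bb: 1b undefined. 1b->0: no, a/abb meet in 0. 1b->1: no, ca/bbaa meet in 2 with "a" left. 1b->2: no, caa/bbaa meet in 2 with "aa" left. Open state 3: 1b->3.
bc: 1c undefined. 1c->0: no, a/bc meet in 0. 1c->1: ok.
ca: 2a undefined. 2a->0: ok.
cb: 2b undefined. 2b->0: no, a/bab meet in 0. 2b->1: ok.
cc: 2c undefined. 2c->0: no, a/cc meet in 0. 2c->1: no, cca/c meet in 2. 2c->2: ok.
bba: 3a undefined. 3a->0: no, a/bbaa meet in 0. 3a->1: ok.
bbb: 3b undefined. 3b->0: no, a/bbbaa meet in 0. 3b->1: no, a/bbbaa meet in 0. 3b->2: no, a/bbbaa meet in 0. 3b->3: ok.
bbc: 3c undefined. 3c->0: no, a/bbabc meet in 0. 3c->1: ok.
All examples now run through 4 states with every (state, symbol) defined. Accept strings end in {0}, Reject strings end in {1,2,3}; accept={0}.

states=4 start=0 accept={0} delta: 0a->0 0b->1 0c->2 1a->2 1b->3 1c->1 2a->0 2b->1 2c->2 3a->1 3b->3 3c->1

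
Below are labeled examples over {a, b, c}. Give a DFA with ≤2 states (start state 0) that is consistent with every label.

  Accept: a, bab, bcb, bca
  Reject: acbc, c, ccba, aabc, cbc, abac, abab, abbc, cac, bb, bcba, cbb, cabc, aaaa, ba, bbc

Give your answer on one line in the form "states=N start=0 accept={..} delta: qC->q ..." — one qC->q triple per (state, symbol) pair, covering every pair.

State merging on the prefix tree: take the shortest (then alphabetical) example prefix whose next move is undefined and point that move at state 0, else 1, else 2, ...; a target is out if some Accept/Reject pair would then sit in one state with the same input left (inseparable). If every existing state is out, open a new one.
a: 0a undefined. 0a->0: no, a/aaaa meet in 0. Open state 1: 0a->1.
b: 0b undefined. 0b->0: no, a/ba meet in 1. 0b->1: ok.
c: 0c undefined. 0c->0: ok.
aa: 1a undefined. 1a->0: ok.
ab: 1b undefined. 1b->0: ok.
ac: 1c undefined. 1c->0: ok.
All examples now run through 2 states with every (state, symbol) defined. Accept strings end in {1}, Reject strings end in {0}; accept={1}.

states=2 start=0 accept={1} delta: 0a->1 0b->1 0c->0 1a->0 1b->0 1c->0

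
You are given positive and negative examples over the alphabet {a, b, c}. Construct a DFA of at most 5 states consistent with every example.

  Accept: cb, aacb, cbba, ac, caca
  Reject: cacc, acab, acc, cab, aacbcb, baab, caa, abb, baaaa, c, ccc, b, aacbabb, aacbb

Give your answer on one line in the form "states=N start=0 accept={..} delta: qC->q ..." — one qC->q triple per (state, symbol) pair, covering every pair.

states=5 start=0 accept={2,4} delta: 0a->1 0b->0 0c->1 1a->2 1b->2 1c->2 2a->0 2b->1 2c->3 3a->2 3b->4 3c->0 4a->0 4b->0 4c->0

Grow the machine one transition at a time. Run the examples from 0; the earliest place one falls off (shortest prefix, ties alphabetical) gets sent to the lowest-numbered state that keeps every Accept/Reject pair distinguishable — a pair clashes when both reach the same state with identical unread suffix — and to a fresh state only if none does.
a: 0a undefined. 0a->0: no, ac/c meet in 0 with "c" left. Open state 1: 0a->1.
b: 0b undefined. 0b->0: ok.
c: 0c undefined. 0c->0: no, cb/c meet in 0. 0c->1: ok.
aa: 1a undefined. 1a->0: no, ac/cacc meet in 1 with "c" left. 1a->1: no, cb/cab meet in 1 with "b" left. Open state 2: 1a->2.
ab: 1b undefined. 1b->0: no, cb/abb meet in 0. 1b->1: no, cb/abb meet in 1. 1b->2: ok.
ac: 1c undefined. 1c->0: no, cb/acab meet in 2. 1c->1: no, ac/acc meet in 1. 1c->2: ok.
aac: 2c undefined. 2c->0: no, cb/aacbcb meet in 2. 2c->1: no, cb/cacc meet in 2. 2c->2: no, cb/cacc meet in 2. Open state 3: 2c->3.
abb: 2b undefined. 2b->0: no, cbba/c meet in 1. 2b->1: ok.
aca: 2a undefined. 2a->0: ok.
aacb: 3b undefined. 3b->0: no, cb/aacbcb meet in 2. 3b->1: no, cb/aacbabb meet in 2. 3b->2: no, cb/aacbcb meet in 2. 3b->3: no, aacb/acc meet in 3. Open state 4: 3b->4.
caca: 3a undefined. 3a->0: no, caca/acab meet in 0. 3a->1: no, caca/cab meet in 1. 3a->2: ok.
cacc: 3c undefined. 3c->0: ok.
aacba: 4a undefined. 4a->0: ok.
aacbb: 4b undefined. 4b->0: ok.
aacbc: 4c undefined. 4c->0: ok.
All examples now run through 5 states with every (state, symbol) defined. Accept strings end in {2,4}, Reject strings end in {0,1,3}; accept={2,4}.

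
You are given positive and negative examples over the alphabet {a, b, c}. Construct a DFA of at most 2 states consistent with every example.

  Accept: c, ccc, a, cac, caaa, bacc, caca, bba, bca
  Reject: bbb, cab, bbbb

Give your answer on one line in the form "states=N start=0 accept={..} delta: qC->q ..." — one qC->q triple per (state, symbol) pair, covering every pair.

states=2 start=0 accept={0} delta: 0a->0 0b->1 0c->0 1a->0 1b->1 1c->0

Grow the machine one transition at a time. Run the examples from 0; the earliest place one falls off (shortest prefix, ties alphabetical) gets sent to the lowest-numbered state that keeps every Accept/Reject pair distinguishable — a pair clashes when both reach the same state with identical unread suffix — and to a fresh state only if none does.
a: 0a undefined. 0a->0: ok.
b: 0b undefined. 0b->0: no, a/bbb meet in 0. Open state 1: 0b->1.
c: 0c undefined. 0c->0: ok.
ba: 1a undefined. 1a->0: ok.
bb: 1b undefined. 1b->0: no, c/bbbb meet in 0. 1b->1: ok.
bc: 1c undefined. 1c->0: ok.
All examples now run through 2 states with every (state, symbol) defined. Accept strings end in {0}, Reject strings end in {1}; accept={0}.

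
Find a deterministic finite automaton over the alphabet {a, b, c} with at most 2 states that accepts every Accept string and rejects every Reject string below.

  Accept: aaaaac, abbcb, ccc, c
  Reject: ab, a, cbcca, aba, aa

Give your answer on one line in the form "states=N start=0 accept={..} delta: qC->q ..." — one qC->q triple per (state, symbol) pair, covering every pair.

states=2 start=0 accept={1} delta: 0a->0 0b->0 0c->1 1a->0 1b->1 1c->0

State merging on the prefix tree: take the shortest (then alphabetical) example prefix whose next move is undefined and point that move at state 0, else 1, else 2, ...; a target is out if some Accept/Reject pair would then sit in one state with the same input left (inseparable). If every existing state is out, open a new one.
a: 0a undefined. 0a->0: ok.
c: 0c undefined. 0c->0: no, aaaaac/a meet in 0. Open state 1: 0c->1.
ab: 0b undefined. 0b->0: ok.
cb: 1b undefined. 1b->0: no, abbcb/ab meet in 0. 1b->1: ok.
cc: 1c undefined. 1c->0: ok.
cbcca: 1a undefined. 1a->0: ok.
All examples now run through 2 states with every (state, symbol) defined. Accept strings end in {1}, Reject strings end in {0}; accept={1}.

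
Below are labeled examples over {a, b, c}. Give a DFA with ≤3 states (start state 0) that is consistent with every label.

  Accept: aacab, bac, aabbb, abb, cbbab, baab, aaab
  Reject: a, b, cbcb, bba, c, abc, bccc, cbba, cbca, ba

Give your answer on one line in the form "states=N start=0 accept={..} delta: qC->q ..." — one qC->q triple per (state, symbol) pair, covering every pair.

State merging on the prefix tree: take the shortest (then alphabetical) example prefix whose next move is undefined and point that move at state 0, else 1, else 2, ...; a target is out if some Accept/Reject pair would then sit in one state with the same input left (inseparable). If every existing state is out, open a new one.
a: 0a undefined. 0a->0: no, aaab/b meet in 0 with "b" left. Open state 1: 0a->1.
b: 0b undefined. 0b->0: ok.
c: 0c undefined. 0c->0: ok.
aa: 1a undefined. 1a->0: no, aabbb/b meet in 0. 1a->1: ok.
ab: 1b undefined. 1b->0: no, aabbb/b meet in 0. 1b->1: no, bac/abc meet in 1 with "c" left. Open state 2: 1b->2.
aac: 1c undefined. 1c->0: no, bac/b meet in 0. 1c->1: no, bac/a meet in 1. 1c->2: ok.
abb: 2b undefined. 2b->0: no, aabbb/b meet in 0. 2b->1: no, abb/a meet in 1. 2b->2: ok.
abc: 2c undefined. 2c->0: ok.
aaca: 2a undefined. 2a->0: no, aacab/b meet in 0. 2a->1: ok.
All examples now run through 3 states with every (state, symbol) defined. Accept strings end in {2}, Reject strings end in {0,1}; accept={2}.

states=3 start=0 accept={2} delta: 0a->1 0b->0 0c->0 1a->1 1b->2 1c->2 2a->1 2b->2 2c->0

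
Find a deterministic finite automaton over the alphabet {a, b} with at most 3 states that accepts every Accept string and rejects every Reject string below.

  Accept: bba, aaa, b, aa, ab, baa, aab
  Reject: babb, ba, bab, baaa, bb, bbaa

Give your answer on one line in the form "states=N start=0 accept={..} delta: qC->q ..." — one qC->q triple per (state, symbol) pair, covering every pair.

states=3 start=0 accept={0,1} delta: 0a->0 0b->1 1a->2 1b->2 2a->1 2b->2

State merging on the prefix tree: take the shortest (then alphabetical) example prefix whose next move is undefined and point that move at state 0, else 1, else 2, ...; a target is out if some Accept/Reject pair would then sit in one state with the same input left (inseparable). If every existing state is out, open a new one.
a: 0a undefined. 0a->0: ok.
b: 0b undefined. 0b->0: no, bba/babb meet in 0. Open state 1: 0b->1.
ba: 1a undefined. 1a->0: no, aaa/ba meet in 0. 1a->1: no, b/ba meet in 1. Open state 2: 1a->2.
bb: 1b undefined. 1b->0: no, bba/bb meet in 0. 1b->1: no, bba/ba meet in 2. 1b->2: ok.
baa: 2a undefined. 2a->0: no, bba/baaa meet in 0. 2a->1: ok.
bab: 2b undefined. 2b->0: no, bba/babb meet in 1. 2b->1: no, bba/bab meet in 1. 2b->2: ok.
All examples now run through 3 states with every (state, symbol) defined. Accept strings end in {0,1}, Reject strings end in {2}; accept={0,1}.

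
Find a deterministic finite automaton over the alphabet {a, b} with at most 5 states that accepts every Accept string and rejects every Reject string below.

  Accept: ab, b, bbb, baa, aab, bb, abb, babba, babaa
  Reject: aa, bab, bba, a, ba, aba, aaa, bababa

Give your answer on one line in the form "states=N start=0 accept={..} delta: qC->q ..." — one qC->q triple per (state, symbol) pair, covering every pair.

Grow the machine one transition at a time. Run the examples from 0; the earliest place one falls off (shortest prefix, ties alphabetical) gets sent to the lowest-numbered state that keeps every Accept/Reject pair distinguishable — a pair clashes when both reach the same state with identical unread suffix — and to a fresh state only if none does.
a: 0a undefined. 0a->0: ok.
b: 0b undefined. 0b->0: no, ab/aa meet in 0. Open state 1: 0b->1.
ba: 1a undefined. 1a->0: no, ab/bab meet in 1. 1a->1: no, ab/ba meet in 1. Open state 2: 1a->2.
bb: 1b undefined. 1b->0: no, bb/aa meet in 0. 1b->1: ok.
baa: 2a undefined. 2a->0: no, baa/aa meet in 0. 2a->1: ok.
bab: 2b undefined. 2b->0: no, babba/bba meet in 2. 2b->1: no, ab/bab meet in 1. 2b->2: no, babaa/bab meet in 2. Open state 3: 2b->3.
baba: 3a undefined. 3a->0: no, babaa/aa meet in 0. 3a->1: no, babaa/bba meet in 2. 3a->2: ok.
babb: 3b undefined. 3b->0: no, babba/aa meet in 0. 3b->1: no, babba/bba meet in 2. 3b->2: ok.
All examples now run through 4 states with every (state, symbol) defined. Accept strings end in {1}, Reject strings end in {0,2,3}; accept={1}.

states=4 start=0 accept={1} delta: 0a->0 0b->1 1a->2 1b->1 2a->1 2b->3 3a->2 3b->2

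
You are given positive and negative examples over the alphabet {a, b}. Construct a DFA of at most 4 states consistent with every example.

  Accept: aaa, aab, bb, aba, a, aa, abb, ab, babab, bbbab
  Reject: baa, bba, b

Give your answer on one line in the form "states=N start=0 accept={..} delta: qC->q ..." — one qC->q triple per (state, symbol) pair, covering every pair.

states=4 start=0 accept={1,3} delta: 0a->1 0b->2 1a->1 1b->1 2a->2 2b->3 3a->2 3b->0

State merging on the prefix tree: take the shortest (then alphabetical) example prefix whose next move is undefined and point that move at state 0, else 1, else 2, ...; a target is out if some Accept/Reject pair would then sit in one state with the same input left (inseparable). If every existing state is out, open a new one.
a: 0a undefined. 0a->0: no, aab/b meet in 0 with "b" left. Open state 1: 0a->1.
b: 0b undefined. 0b->0: no, bb/b meet in 0. 0b->1: no, aaa/baa meet in 1 with "aa" left. Open state 2: 0b->2.
aa: 1a undefined. 1a->0: no, aab/b meet in 2. 1a->1: ok.
ab: 1b undefined. 1b->0: no, abb/b meet in 2. 1b->1: ok.
ba: 2a undefined. 2a->0: no, aaa/baa meet in 1. 2a->1: no, aaa/baa meet in 1. 2a->2: ok.
bb: 2b undefined. 2b->0: no, aaa/bba meet in 1. 2b->1: no, aaa/bba meet in 1. 2b->2: no, bb/baa meet in 2. Open state 3: 2b->3.
bba: 3a undefined. 3a->0: no, babab/baa meet in 2. 3a->1: no, aaa/bba meet in 1. 3a->2: ok.
bbb: 3b undefined. 3b->0: ok.
All examples now run through 4 states with every (state, symbol) defined. Accept strings end in {1,3}, Reject strings end in {2}; accept={1,3}.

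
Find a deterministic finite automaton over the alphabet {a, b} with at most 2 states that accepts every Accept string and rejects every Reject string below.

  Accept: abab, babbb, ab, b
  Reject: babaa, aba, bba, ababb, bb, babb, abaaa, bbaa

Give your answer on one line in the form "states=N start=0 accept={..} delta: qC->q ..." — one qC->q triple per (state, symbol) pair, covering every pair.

Fold the examples into a partial DFA from state 0: repeatedly fix the first undefined (state, symbol) met by the shortest-then-alphabetical prefix, trying targets in increasing order and rejecting any under which an Accept and a Reject string meet in one state with the same remainder; add a state when all current targets are rejected. Accepting states are where Accept strings end.
a: 0a undefined. 0a->0: ok.
b: 0b undefined. 0b->0: no, abab/babaa meet in 0. Open state 1: 0b->1.
ba: 1a undefined. 1a->0: ok.
bb: 1b undefined. 1b->0: ok.
All examples now run through 2 states with every (state, symbol) defined. Accept strings end in {1}, Reject strings end in {0}; accept={1}.

states=2 start=0 accept={1} delta: 0a->0 0b->1 1a->0 1b->0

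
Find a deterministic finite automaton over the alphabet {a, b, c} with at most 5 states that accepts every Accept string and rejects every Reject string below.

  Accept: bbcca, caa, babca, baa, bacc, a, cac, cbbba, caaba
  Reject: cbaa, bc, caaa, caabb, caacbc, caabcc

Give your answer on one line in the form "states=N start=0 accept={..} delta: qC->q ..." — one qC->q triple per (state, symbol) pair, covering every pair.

Fold the examples into a partial DFA from state 0: repeatedly fix the first undefined (state, symbol) met by the shortest-then-alphabetical prefix, trying targets in increasing order and rejecting any under which an Accept and a Reject string meet in one state with the same remainder; add a state when all current targets are rejected. Accepting states are where Accept strings end.
a: 0a undefined. 0a->0: ok.
b: 0b undefined. 0b->0: ok.
c: 0c undefined. 0c->0: no, bbcca/cbaa meet in 0. Open state 1: 0c->1.
ca: 1a undefined. 1a->0: no, caa/caaa meet in 0. 1a->1: no, caa/bc meet in 1. Open state 2: 1a->2.
cb: 1b undefined. 1b->0: no, baa/cbaa meet in 0. 1b->1: no, caa/cbaa meet in 2 with "a" left. 1b->2: ok.
caa: 2a undefined. 2a->0: no, caa/cbaa meet in 0. 2a->1: no, caa/bc meet in 1. 2a->2: no, caa/cbaa meet in 2. Open state 3: 2a->3.
cac: 2c undefined. 2c->0: ok.
cbb: 2b undefined. 2b->0: ok.
bacc: 1c undefined. 1c->0: ok.
caaa: 3a undefined. 3a->0: no, bbcca/cbaa meet in 0. 3a->1: ok.
caab: 3b undefined. 3b->0: no, bbcca/caabb meet in 0. 3b->1: no, babca/caabb meet in 2. 3b->2: no, bbcca/caabb meet in 0. 3b->3: no, caa/caabb meet in 3. Open state 4: 3b->4.
caac: 3c undefined. 3c->0: ok.
caaba: 4a undefined. 4a->0: ok.
caabb: 4b undefined. 4b->0: no, bbcca/caabb meet in 0. 4b->1: ok.
caabc: 4c undefined. 4c->0: ok.
All examples now run through 5 states with every (state, symbol) defined. Accept strings end in {0,2,3}, Reject strings end in {1}; accept={0,2,3}.

states=5 start=0 accept={0,2,3} delta: 0a->0 0b->0 0c->1 1a->2 1b->2 1c->0 2a->3 2b->0 2c->0 3a->1 3b->4 3c->0 4a->0 4b->1 4c->0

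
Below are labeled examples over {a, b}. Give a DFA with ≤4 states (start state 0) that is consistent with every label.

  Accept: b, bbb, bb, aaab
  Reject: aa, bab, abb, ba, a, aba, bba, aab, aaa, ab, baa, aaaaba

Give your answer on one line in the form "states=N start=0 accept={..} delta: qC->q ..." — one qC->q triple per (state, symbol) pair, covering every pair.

states=4 start=0 accept={0} delta: 0a->1 0b->0 1a->2 1b->1 2a->3 2b->1 3a->0 3b->0

Fold the examples into a partial DFA from state 0: repeatedly fix the first undefined (state, symbol) met by the shortest-then-alphabetical prefix, trying targets in increasing order and rejecting any under which an Accept and a Reject string meet in one state with the same remainder; add a state when all current targets are rejected. Accepting states are where Accept strings end.
a: 0a undefined. 0a->0: no, b/aab meet in 0 with "b" left. Open state 1: 0a->1.
b: 0b undefined. 0b->0: ok.
aa: 1a undefined. 1a->0: no, b/aa meet in 0. 1a->1: no, aaab/bab meet in 1 with "b" left. Open state 2: 1a->2.
ab: 1b undefined. 1b->0: no, b/bab meet in 0. 1b->1: ok.
aaa: 2a undefined. 2a->0: no, b/aaa meet in 0. 2a->1: no, aaab/bab meet in 1. 2a->2: no, aaab/aab meet in 2 with "b" left. Open state 3: 2a->3.
aab: 2b undefined. 2b->0: no, b/aab meet in 0. 2b->1: ok.
aaaa: 3a undefined. 3a->0: ok.
aaab: 3b undefined. 3b->0: ok.
All examples now run through 4 states with every (state, symbol) defined. Accept strings end in {0}, Reject strings end in {1,2,3}; accept={0}.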